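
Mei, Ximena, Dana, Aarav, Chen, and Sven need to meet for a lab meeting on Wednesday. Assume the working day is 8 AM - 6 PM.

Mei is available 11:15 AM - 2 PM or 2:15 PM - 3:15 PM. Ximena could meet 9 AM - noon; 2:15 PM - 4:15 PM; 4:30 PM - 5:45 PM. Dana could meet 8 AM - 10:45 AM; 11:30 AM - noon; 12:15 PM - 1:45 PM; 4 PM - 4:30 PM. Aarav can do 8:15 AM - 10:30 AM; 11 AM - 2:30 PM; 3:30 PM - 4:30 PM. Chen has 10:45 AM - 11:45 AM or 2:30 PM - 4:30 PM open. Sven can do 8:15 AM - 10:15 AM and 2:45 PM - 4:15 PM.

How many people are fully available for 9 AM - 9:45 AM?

Ximena, Dana, Aarav, and Sven can make the full 09:00-09:45 slot — that's 4.

4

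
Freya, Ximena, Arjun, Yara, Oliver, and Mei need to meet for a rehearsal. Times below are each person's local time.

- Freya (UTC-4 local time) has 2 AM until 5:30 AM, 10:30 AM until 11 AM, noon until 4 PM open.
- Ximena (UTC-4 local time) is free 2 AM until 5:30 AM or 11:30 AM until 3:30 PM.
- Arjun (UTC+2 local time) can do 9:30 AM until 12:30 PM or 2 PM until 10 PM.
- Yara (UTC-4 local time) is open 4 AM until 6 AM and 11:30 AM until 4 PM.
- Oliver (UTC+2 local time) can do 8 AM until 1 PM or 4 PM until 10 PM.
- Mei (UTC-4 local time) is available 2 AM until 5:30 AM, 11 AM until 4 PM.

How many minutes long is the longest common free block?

210

Freya in UTC: 06:00-09:30, 14:30-15:00, 16:00-20:00 (add 4h to convert from UTC-4).
Ximena in UTC: 06:00-09:30, 15:30-19:30 (add 4h to convert from UTC-4).
Arjun in UTC: 07:30-10:30, 12:00-20:00 (subtract 2h to convert from UTC+2).
Yara in UTC: 08:00-10:00, 15:30-20:00 (add 4h to convert from UTC-4).
Oliver in UTC: 06:00-11:00, 14:00-20:00 (subtract 2h to convert from UTC+2).
Mei in UTC: 06:00-09:30, 15:00-20:00 (add 4h to convert from UTC-4).
Freya ∩ Ximena: 06:00-09:30, 16:00-19:30.
Freya ∩ Ximena ∩ Arjun: 07:30-09:30, 16:00-19:30.
Freya ∩ Ximena ∩ Arjun ∩ Yara: 08:00-09:30, 16:00-19:30.
Freya ∩ Ximena ∩ Arjun ∩ Yara ∩ Oliver: 08:00-09:30, 16:00-19:30.
Freya ∩ Ximena ∩ Arjun ∩ Yara ∩ Oliver ∩ Mei: 08:00-09:30, 16:00-19:30.
Those are the intersection windows.
The longest is 16:00-19:30 at 210 minutes.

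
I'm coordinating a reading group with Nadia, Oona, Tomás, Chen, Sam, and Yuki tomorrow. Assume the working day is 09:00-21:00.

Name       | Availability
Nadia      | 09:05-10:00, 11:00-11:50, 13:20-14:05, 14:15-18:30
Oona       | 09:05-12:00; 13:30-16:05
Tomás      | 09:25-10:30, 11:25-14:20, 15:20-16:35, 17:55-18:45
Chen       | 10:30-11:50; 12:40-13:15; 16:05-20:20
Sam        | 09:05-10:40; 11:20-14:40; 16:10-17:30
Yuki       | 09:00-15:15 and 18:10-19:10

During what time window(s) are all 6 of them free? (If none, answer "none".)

Nadia ∩ Oona: 09:05-10:00, 11:00-11:50, 13:30-14:05, 14:15-16:05.
Nadia ∩ Oona ∩ Tomás: 09:25-10:00, 11:25-11:50, 13:30-14:05, 14:15-14:20, 15:20-16:05.
Nadia ∩ Oona ∩ Tomás ∩ Chen: 11:25-11:50.
Nadia ∩ Oona ∩ Tomás ∩ Chen ∩ Sam: 11:25-11:50.
Nadia ∩ Oona ∩ Tomás ∩ Chen ∩ Sam ∩ Yuki: 11:25-11:50.

11:25-11:50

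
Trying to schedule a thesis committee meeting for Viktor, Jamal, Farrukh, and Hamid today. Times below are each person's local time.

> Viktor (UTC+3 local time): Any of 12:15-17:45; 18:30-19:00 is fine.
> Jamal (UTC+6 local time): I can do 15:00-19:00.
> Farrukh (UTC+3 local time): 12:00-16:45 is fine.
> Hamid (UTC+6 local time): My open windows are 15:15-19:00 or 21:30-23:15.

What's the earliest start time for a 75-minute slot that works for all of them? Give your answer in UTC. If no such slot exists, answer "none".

09:15

Viktor in UTC: 09:15-14:45, 15:30-16:00 (subtract 3h to convert from UTC+3).
Jamal in UTC: 09:00-13:00 (subtract 6h to convert from UTC+6).
Farrukh in UTC: 09:00-13:45 (subtract 3h to convert from UTC+3).
Hamid in UTC: 09:15-13:00, 15:30-17:15 (subtract 6h to convert from UTC+6).
Viktor ∩ Jamal: 09:15-13:00.
Viktor ∩ Jamal ∩ Farrukh: 09:15-13:00.
Viktor ∩ Jamal ∩ Farrukh ∩ Hamid: 09:15-13:00.
Those are the intersection windows.
The first common window of at least 75 minutes is 09:15-13:00, so the earliest start is 09:15.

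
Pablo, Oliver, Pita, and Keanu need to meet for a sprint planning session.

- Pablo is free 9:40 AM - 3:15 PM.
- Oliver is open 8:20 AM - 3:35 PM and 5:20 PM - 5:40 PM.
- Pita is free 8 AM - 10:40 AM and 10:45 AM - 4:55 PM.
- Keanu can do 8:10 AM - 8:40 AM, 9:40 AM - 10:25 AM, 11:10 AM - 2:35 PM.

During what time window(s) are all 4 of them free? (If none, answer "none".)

Pablo ∩ Oliver: 09:40-15:15.
Pablo ∩ Oliver ∩ Pita: 09:40-10:40, 10:45-15:15.
Pablo ∩ Oliver ∩ Pita ∩ Keanu: 09:40-10:25, 11:10-14:35.

09:40-10:25, 11:10-14:35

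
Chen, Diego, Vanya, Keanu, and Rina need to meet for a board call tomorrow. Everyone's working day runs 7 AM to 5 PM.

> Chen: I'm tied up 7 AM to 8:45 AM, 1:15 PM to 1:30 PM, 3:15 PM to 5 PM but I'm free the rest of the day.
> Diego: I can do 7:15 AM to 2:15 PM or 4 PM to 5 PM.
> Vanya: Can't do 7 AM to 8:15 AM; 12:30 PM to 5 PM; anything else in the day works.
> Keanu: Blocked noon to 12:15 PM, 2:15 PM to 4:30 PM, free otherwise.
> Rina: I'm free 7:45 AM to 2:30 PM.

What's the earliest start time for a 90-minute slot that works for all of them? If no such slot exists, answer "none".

Chen free: 08:45-13:15, 13:30-15:15 (invert busy blocks within the working day).
Diego free: 07:15-14:15, 16:00-17:00.
Vanya free: 08:15-12:30 (invert busy blocks within the working day).
Keanu free: 07:00-12:00, 12:15-14:15, 16:30-17:00 (invert busy blocks within the working day).
Rina free: 07:45-14:30.
Chen ∩ Diego: 08:45-13:15, 13:30-14:15.
Chen ∩ Diego ∩ Vanya: 08:45-12:30.
Chen ∩ Diego ∩ Vanya ∩ Keanu: 08:45-12:00, 12:15-12:30.
Chen ∩ Diego ∩ Vanya ∩ Keanu ∩ Rina: 08:45-12:00, 12:15-12:30.
Those are the intersection windows.
The first common window of at least 90 minutes is 08:45-12:00, so the earliest start is 08:45.

08:45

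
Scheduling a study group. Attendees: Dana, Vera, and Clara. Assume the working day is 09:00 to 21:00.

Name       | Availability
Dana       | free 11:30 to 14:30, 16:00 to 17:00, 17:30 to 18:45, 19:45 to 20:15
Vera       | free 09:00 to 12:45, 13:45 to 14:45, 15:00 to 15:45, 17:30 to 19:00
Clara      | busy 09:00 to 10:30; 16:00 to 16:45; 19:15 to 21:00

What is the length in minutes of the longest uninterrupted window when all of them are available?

75

Dana free: 11:30-14:30, 16:00-17:00, 17:30-18:45, 19:45-20:15.
Vera free: 09:00-12:45, 13:45-14:45, 15:00-15:45, 17:30-19:00.
Clara free: 10:30-16:00, 16:45-19:15 (invert busy blocks within the working day).
Dana ∩ Vera: 11:30-12:45, 13:45-14:30, 17:30-18:45.
Dana ∩ Vera ∩ Clara: 11:30-12:45, 13:45-14:30, 17:30-18:45.
The longest is 11:30-12:45 at 75 minutes.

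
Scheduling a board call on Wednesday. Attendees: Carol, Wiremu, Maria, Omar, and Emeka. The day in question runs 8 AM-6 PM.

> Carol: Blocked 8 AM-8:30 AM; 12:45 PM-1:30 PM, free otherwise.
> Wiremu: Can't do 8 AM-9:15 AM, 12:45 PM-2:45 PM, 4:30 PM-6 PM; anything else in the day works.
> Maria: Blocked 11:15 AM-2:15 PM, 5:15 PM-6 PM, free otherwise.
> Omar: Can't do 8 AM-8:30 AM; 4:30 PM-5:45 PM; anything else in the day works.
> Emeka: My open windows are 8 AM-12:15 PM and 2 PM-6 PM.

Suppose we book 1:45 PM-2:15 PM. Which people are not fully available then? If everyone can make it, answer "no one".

Emeka, Maria, Wiremu

Carol free: 08:30-12:45, 13:30-18:00 (invert busy blocks within the working day).
Wiremu free: 09:15-12:45, 14:45-16:30 (invert busy blocks within the working day).
Maria free: 08:00-11:15, 14:15-17:15 (invert busy blocks within the working day).
Omar free: 08:30-16:30, 17:45-18:00 (invert busy blocks within the working day).
Emeka free: 08:00-12:15, 14:00-18:00.
Carol: free for 13:45-14:15. Wiremu: not fully free for 13:45-14:15. Maria: not fully free for 13:45-14:15. Omar: free for 13:45-14:15. Emeka: not fully free for 13:45-14:15.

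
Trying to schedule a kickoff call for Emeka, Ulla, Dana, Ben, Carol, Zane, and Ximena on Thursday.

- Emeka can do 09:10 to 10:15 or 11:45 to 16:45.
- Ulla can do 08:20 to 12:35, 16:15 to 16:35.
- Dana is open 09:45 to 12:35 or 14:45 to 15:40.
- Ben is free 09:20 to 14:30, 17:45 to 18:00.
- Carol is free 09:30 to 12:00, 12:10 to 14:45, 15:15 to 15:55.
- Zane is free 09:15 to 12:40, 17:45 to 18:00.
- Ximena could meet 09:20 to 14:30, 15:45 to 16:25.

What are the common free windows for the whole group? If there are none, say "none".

Emeka ∩ Ulla: 09:10-10:15, 11:45-12:35, 16:15-16:35.
Emeka ∩ Ulla ∩ Dana: 09:45-10:15, 11:45-12:35.
Emeka ∩ Ulla ∩ Dana ∩ Ben: 09:45-10:15, 11:45-12:35.
Emeka ∩ Ulla ∩ Dana ∩ Ben ∩ Carol: 09:45-10:15, 11:45-12:00, 12:10-12:35.
Emeka ∩ Ulla ∩ Dana ∩ Ben ∩ Carol ∩ Zane: 09:45-10:15, 11:45-12:00, 12:10-12:35.
Emeka ∩ Ulla ∩ Dana ∩ Ben ∩ Carol ∩ Zane ∩ Ximena: 09:45-10:15, 11:45-12:00, 12:10-12:35.
Those are the intersection windows.

09:45-10:15, 11:45-12:00, 12:10-12:35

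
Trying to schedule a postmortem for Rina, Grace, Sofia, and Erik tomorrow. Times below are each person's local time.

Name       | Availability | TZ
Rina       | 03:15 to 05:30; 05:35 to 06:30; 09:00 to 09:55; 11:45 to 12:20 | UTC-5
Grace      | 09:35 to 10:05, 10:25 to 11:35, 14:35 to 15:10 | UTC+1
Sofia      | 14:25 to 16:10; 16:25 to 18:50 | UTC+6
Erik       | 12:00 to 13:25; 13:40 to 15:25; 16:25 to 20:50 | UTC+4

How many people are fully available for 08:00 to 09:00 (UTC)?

1

Rina in UTC: 08:15-10:30, 10:35-11:30, 14:00-14:55, 16:45-17:20 (add 5h to convert from UTC-5).
Grace in UTC: 08:35-09:05, 09:25-10:35, 13:35-14:10 (subtract 1h to convert from UTC+1).
Sofia in UTC: 08:25-10:10, 10:25-12:50 (subtract 6h to convert from UTC+6).
Erik in UTC: 08:00-09:25, 09:40-11:25, 12:25-16:50 (subtract 4h to convert from UTC+4).
Erik can make the full 08:00-09:00 slot — that's 1.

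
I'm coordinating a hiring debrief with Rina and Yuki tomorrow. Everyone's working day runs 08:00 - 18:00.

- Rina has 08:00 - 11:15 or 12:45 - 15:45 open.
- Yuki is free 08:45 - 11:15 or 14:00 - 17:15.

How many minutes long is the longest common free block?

150

Rina ∩ Yuki: 08:45-11:15, 14:00-15:45.
The longest is 08:45-11:15 at 150 minutes.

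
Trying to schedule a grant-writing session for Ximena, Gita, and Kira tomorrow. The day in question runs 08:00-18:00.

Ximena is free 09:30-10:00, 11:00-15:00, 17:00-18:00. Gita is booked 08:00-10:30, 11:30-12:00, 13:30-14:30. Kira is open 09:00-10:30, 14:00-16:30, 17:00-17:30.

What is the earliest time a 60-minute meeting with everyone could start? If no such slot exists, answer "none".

none

Ximena free: 09:30-10:00, 11:00-15:00, 17:00-18:00.
Gita free: 10:30-11:30, 12:00-13:30, 14:30-18:00 (invert busy blocks within the working day).
Kira free: 09:00-10:30, 14:00-16:30, 17:00-17:30.
Ximena ∩ Gita: 11:00-11:30, 12:00-13:30, 14:30-15:00, 17:00-18:00.
Ximena ∩ Gita ∩ Kira: 14:30-15:00, 17:00-17:30.
No common window is at least 60 minutes long.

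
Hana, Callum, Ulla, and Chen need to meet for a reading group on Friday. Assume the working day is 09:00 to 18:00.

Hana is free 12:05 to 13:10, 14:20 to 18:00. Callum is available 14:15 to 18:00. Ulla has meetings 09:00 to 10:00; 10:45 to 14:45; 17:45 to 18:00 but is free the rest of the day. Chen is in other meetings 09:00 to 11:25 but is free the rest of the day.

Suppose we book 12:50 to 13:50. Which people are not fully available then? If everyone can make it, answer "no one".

Hana free: 12:05-13:10, 14:20-18:00.
Callum free: 14:15-18:00.
Ulla free: 10:00-10:45, 14:45-17:45 (invert busy blocks within the working day).
Chen free: 11:25-18:00 (invert busy blocks within the working day).
Hana: not fully free for 12:50-13:50. Callum: not fully free for 12:50-13:50. Ulla: not fully free for 12:50-13:50. Chen: free for 12:50-13:50.

Callum, Hana, Ulla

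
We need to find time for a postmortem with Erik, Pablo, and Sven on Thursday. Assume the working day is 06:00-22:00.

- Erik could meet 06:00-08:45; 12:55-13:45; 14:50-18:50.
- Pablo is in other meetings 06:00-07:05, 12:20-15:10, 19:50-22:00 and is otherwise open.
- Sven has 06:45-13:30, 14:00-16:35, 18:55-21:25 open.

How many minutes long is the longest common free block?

100

Erik free: 06:00-08:45, 12:55-13:45, 14:50-18:50.
Pablo free: 07:05-12:20, 15:10-19:50 (invert busy blocks within the working day).
Sven free: 06:45-13:30, 14:00-16:35, 18:55-21:25.
Erik ∩ Pablo: 07:05-08:45, 15:10-18:50.
Erik ∩ Pablo ∩ Sven: 07:05-08:45, 15:10-16:35.
The longest is 07:05-08:45 at 100 minutes.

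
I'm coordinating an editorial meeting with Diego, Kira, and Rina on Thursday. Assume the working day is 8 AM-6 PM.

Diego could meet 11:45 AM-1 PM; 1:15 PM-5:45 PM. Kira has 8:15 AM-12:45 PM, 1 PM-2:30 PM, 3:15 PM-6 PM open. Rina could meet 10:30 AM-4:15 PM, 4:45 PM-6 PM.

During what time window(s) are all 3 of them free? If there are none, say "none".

11:45-12:45, 13:15-14:30, 15:15-16:15, 16:45-17:45

Diego ∩ Kira: 11:45-12:45, 13:15-14:30, 15:15-17:45.
Diego ∩ Kira ∩ Rina: 11:45-12:45, 13:15-14:30, 15:15-16:15, 16:45-17:45.
So the common availability across everyone is 11:45-12:45, 13:15-14:30, 15:15-16:15, 16:45-17:45.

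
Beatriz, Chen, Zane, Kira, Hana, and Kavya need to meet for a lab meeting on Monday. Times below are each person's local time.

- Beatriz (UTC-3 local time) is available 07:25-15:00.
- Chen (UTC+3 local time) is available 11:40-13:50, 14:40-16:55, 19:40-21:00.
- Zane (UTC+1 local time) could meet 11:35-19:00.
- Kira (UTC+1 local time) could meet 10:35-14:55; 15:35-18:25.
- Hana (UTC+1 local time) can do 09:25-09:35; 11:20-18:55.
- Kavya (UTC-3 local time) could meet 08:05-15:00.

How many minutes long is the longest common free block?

Beatriz in UTC: 10:25-18:00 (add 3h to convert from UTC-3).
Chen in UTC: 08:40-10:50, 11:40-13:55, 16:40-18:00 (subtract 3h to convert from UTC+3).
Zane in UTC: 10:35-18:00 (subtract 1h to convert from UTC+1).
Kira in UTC: 09:35-13:55, 14:35-17:25 (subtract 1h to convert from UTC+1).
Hana in UTC: 08:25-08:35, 10:20-17:55 (subtract 1h to convert from UTC+1).
Kavya in UTC: 11:05-18:00 (add 3h to convert from UTC-3).
Beatriz ∩ Chen: 10:25-10:50, 11:40-13:55, 16:40-18:00.
Beatriz ∩ Chen ∩ Zane: 10:35-10:50, 11:40-13:55, 16:40-18:00.
Beatriz ∩ Chen ∩ Zane ∩ Kira: 10:35-10:50, 11:40-13:55, 16:40-17:25.
Beatriz ∩ Chen ∩ Zane ∩ Kira ∩ Hana: 10:35-10:50, 11:40-13:55, 16:40-17:25.
Beatriz ∩ Chen ∩ Zane ∩ Kira ∩ Hana ∩ Kavya: 11:40-13:55, 16:40-17:25.
So the common availability across everyone is 11:40-13:55, 16:40-17:25.
The longest is 11:40-13:55 at 135 minutes.

135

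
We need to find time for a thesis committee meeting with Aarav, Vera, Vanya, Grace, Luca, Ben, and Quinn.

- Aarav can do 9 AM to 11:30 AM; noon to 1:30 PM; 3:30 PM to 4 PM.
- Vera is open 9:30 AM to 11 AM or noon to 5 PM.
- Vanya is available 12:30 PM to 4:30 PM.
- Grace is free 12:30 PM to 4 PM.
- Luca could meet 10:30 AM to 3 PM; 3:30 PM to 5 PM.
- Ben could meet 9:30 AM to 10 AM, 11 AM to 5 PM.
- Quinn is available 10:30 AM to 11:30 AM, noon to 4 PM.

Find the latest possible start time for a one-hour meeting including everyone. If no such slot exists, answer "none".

12:30

Aarav ∩ Vera: 09:30-11:00, 12:00-13:30, 15:30-16:00.
Aarav ∩ Vera ∩ Vanya: 12:30-13:30, 15:30-16:00.
Aarav ∩ Vera ∩ Vanya ∩ Grace: 12:30-13:30, 15:30-16:00.
Aarav ∩ Vera ∩ Vanya ∩ Grace ∩ Luca: 12:30-13:30, 15:30-16:00.
Aarav ∩ Vera ∩ Vanya ∩ Grace ∩ Luca ∩ Ben: 12:30-13:30, 15:30-16:00.
Aarav ∩ Vera ∩ Vanya ∩ Grace ∩ Luca ∩ Ben ∩ Quinn: 12:30-13:30, 15:30-16:00.
The last common window of at least 60 minutes is 12:30-13:30; a 60-minute meeting can start as late as 12:30 and still end by 13:30.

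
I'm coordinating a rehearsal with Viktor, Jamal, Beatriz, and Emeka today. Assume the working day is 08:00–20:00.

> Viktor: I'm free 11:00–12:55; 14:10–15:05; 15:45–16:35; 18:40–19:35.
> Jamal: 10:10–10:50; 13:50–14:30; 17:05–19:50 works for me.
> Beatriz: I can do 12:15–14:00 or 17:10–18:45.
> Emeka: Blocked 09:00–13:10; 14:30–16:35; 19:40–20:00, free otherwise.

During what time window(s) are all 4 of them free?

Viktor free: 11:00-12:55, 14:10-15:05, 15:45-16:35, 18:40-19:35.
Jamal free: 10:10-10:50, 13:50-14:30, 17:05-19:50.
Beatriz free: 12:15-14:00, 17:10-18:45.
Emeka free: 08:00-09:00, 13:10-14:30, 16:35-19:40 (invert busy blocks within the working day).
Viktor ∩ Jamal: 14:10-14:30, 18:40-19:35.
Viktor ∩ Jamal ∩ Beatriz: 18:40-18:45.
Viktor ∩ Jamal ∩ Beatriz ∩ Emeka: 18:40-18:45.
So the common availability across everyone is 18:40-18:45.

18:40-18:45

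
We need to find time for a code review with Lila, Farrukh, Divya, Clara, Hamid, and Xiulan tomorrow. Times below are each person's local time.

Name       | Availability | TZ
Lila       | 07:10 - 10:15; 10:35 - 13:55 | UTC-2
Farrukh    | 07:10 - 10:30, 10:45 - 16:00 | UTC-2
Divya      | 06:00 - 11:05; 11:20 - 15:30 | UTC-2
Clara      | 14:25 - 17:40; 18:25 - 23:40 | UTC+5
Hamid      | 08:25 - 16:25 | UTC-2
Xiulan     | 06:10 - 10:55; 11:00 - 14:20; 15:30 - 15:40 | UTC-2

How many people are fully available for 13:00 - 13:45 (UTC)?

4

Lila in UTC: 09:10-12:15, 12:35-15:55 (add 2h to convert from UTC-2).
Farrukh in UTC: 09:10-12:30, 12:45-18:00 (add 2h to convert from UTC-2).
Divya in UTC: 08:00-13:05, 13:20-17:30 (add 2h to convert from UTC-2).
Clara in UTC: 09:25-12:40, 13:25-18:40 (subtract 5h to convert from UTC+5).
Hamid in UTC: 10:25-18:25 (add 2h to convert from UTC-2).
Xiulan in UTC: 08:10-12:55, 13:00-16:20, 17:30-17:40 (add 2h to convert from UTC-2).
Lila, Farrukh, Hamid, and Xiulan can make the full 13:00-13:45 slot — that's 4.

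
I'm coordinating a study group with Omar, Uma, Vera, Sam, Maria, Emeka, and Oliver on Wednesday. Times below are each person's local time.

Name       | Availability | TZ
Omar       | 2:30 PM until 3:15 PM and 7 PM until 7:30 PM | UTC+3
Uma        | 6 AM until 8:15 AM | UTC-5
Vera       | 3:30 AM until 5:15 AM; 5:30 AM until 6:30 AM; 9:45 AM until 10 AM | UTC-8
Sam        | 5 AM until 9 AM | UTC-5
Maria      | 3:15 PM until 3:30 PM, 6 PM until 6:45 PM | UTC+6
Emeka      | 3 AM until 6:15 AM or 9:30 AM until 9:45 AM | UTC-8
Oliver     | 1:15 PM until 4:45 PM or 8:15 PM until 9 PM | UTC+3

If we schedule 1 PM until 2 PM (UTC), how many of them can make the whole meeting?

2

Omar in UTC: 11:30-12:15, 16:00-16:30 (subtract 3h to convert from UTC+3).
Uma in UTC: 11:00-13:15 (add 5h to convert from UTC-5).
Vera in UTC: 11:30-13:15, 13:30-14:30, 17:45-18:00 (add 8h to convert from UTC-8).
Sam in UTC: 10:00-14:00 (add 5h to convert from UTC-5).
Maria in UTC: 09:15-09:30, 12:00-12:45 (subtract 6h to convert from UTC+6).
Emeka in UTC: 11:00-14:15, 17:30-17:45 (add 8h to convert from UTC-8).
Oliver in UTC: 10:15-13:45, 17:15-18:00 (subtract 3h to convert from UTC+3).
Sam and Emeka can make the full 13:00-14:00 slot — that's 2.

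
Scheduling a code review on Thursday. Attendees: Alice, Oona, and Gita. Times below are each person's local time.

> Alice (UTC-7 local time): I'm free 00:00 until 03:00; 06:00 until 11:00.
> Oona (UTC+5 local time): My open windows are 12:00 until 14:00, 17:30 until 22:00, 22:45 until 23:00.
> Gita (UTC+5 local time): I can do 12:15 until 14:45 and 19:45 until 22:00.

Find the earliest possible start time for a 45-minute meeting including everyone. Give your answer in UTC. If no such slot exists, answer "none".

Alice in UTC: 07:00-10:00, 13:00-18:00 (add 7h to convert from UTC-7).
Oona in UTC: 07:00-09:00, 12:30-17:00, 17:45-18:00 (subtract 5h to convert from UTC+5).
Gita in UTC: 07:15-09:45, 14:45-17:00 (subtract 5h to convert from UTC+5).
Alice ∩ Oona: 07:00-09:00, 13:00-17:00, 17:45-18:00.
Alice ∩ Oona ∩ Gita: 07:15-09:00, 14:45-17:00.
The first common window of at least 45 minutes is 07:15-09:00, so the earliest start is 07:15.

07:15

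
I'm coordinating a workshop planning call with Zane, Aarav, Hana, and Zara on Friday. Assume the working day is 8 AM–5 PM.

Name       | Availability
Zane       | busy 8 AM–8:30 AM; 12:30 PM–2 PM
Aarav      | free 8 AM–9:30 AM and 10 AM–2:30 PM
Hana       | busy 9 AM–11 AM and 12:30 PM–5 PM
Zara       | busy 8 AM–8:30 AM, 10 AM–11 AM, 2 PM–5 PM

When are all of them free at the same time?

Zane free: 08:30-12:30, 14:00-17:00 (invert busy blocks within the working day).
Aarav free: 08:00-09:30, 10:00-14:30.
Hana free: 08:00-09:00, 11:00-12:30 (invert busy blocks within the working day).
Zara free: 08:30-10:00, 11:00-14:00 (invert busy blocks within the working day).
Zane ∩ Aarav: 08:30-09:30, 10:00-12:30, 14:00-14:30.
Zane ∩ Aarav ∩ Hana: 08:30-09:00, 11:00-12:30.
Zane ∩ Aarav ∩ Hana ∩ Zara: 08:30-09:00, 11:00-12:30.
Those are the intersection windows.

08:30-09:00, 11:00-12:30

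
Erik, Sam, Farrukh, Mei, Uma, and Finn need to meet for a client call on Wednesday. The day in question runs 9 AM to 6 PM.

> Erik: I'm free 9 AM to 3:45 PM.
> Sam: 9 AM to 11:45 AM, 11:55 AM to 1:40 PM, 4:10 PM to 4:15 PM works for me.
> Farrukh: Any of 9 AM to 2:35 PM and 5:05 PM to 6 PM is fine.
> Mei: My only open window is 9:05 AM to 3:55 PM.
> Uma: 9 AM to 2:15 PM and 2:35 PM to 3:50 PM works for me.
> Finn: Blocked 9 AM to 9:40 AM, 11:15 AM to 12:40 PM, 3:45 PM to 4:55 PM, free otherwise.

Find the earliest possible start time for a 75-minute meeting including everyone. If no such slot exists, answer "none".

Erik free: 09:00-15:45.
Sam free: 09:00-11:45, 11:55-13:40, 16:10-16:15.
Farrukh free: 09:00-14:35, 17:05-18:00.
Mei free: 09:05-15:55.
Uma free: 09:00-14:15, 14:35-15:50.
Finn free: 09:40-11:15, 12:40-15:45, 16:55-18:00 (invert busy blocks within the working day).
Erik ∩ Sam: 09:00-11:45, 11:55-13:40.
Erik ∩ Sam ∩ Farrukh: 09:00-11:45, 11:55-13:40.
Erik ∩ Sam ∩ Farrukh ∩ Mei: 09:05-11:45, 11:55-13:40.
Erik ∩ Sam ∩ Farrukh ∩ Mei ∩ Uma: 09:05-11:45, 11:55-13:40.
Erik ∩ Sam ∩ Farrukh ∩ Mei ∩ Uma ∩ Finn: 09:40-11:15, 12:40-13:40.
So the common availability across everyone is 09:40-11:15, 12:40-13:40.
The first common window of at least 75 minutes is 09:40-11:15, so the earliest start is 09:40.

09:40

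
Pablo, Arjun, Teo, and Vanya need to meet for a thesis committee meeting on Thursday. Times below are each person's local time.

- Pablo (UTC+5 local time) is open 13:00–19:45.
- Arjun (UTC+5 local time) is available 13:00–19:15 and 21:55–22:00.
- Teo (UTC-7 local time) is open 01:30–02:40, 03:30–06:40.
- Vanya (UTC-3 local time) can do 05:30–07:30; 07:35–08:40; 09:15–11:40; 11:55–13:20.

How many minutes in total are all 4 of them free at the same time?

Pablo in UTC: 08:00-14:45 (subtract 5h to convert from UTC+5).
Arjun in UTC: 08:00-14:15, 16:55-17:00 (subtract 5h to convert from UTC+5).
Teo in UTC: 08:30-09:40, 10:30-13:40 (add 7h to convert from UTC-7).
Vanya in UTC: 08:30-10:30, 10:35-11:40, 12:15-14:40, 14:55-16:20 (add 3h to convert from UTC-3).
Pablo ∩ Arjun: 08:00-14:15.
Pablo ∩ Arjun ∩ Teo: 08:30-09:40, 10:30-13:40.
Pablo ∩ Arjun ∩ Teo ∩ Vanya: 08:30-09:40, 10:35-11:40, 12:15-13:40.
Those are the intersection windows.
Summing the common windows: 70 + 65 + 85 = 220 minutes.

220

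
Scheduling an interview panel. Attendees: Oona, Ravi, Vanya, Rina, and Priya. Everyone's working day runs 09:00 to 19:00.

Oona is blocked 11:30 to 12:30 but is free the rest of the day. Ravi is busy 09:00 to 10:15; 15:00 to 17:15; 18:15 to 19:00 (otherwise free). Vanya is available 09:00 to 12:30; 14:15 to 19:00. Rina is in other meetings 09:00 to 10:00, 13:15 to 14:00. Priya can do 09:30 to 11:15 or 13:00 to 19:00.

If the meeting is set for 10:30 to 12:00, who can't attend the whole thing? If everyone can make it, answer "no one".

Oona, Priya

Oona free: 09:00-11:30, 12:30-19:00 (invert busy blocks within the working day).
Ravi free: 10:15-15:00, 17:15-18:15 (invert busy blocks within the working day).
Vanya free: 09:00-12:30, 14:15-19:00.
Rina free: 10:00-13:15, 14:00-19:00 (invert busy blocks within the working day).
Priya free: 09:30-11:15, 13:00-19:00.
Oona: not fully free for 10:30-12:00. Ravi: free for 10:30-12:00. Vanya: free for 10:30-12:00. Rina: free for 10:30-12:00. Priya: not fully free for 10:30-12:00.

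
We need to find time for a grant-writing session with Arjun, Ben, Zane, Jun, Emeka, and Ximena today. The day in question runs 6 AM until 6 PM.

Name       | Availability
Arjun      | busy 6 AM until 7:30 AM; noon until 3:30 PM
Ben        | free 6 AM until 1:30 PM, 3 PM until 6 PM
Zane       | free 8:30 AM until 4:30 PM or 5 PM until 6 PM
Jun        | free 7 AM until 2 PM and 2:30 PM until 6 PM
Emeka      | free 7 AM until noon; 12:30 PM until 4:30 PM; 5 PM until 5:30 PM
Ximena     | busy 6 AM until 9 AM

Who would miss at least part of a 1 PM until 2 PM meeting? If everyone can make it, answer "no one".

Arjun free: 07:30-12:00, 15:30-18:00 (invert busy blocks within the working day).
Ben free: 06:00-13:30, 15:00-18:00.
Zane free: 08:30-16:30, 17:00-18:00.
Jun free: 07:00-14:00, 14:30-18:00.
Emeka free: 07:00-12:00, 12:30-16:30, 17:00-17:30.
Ximena free: 09:00-18:00 (invert busy blocks within the working day).
Arjun: not fully free for 13:00-14:00. Ben: not fully free for 13:00-14:00. Zane: free for 13:00-14:00. Jun: free for 13:00-14:00. Emeka: free for 13:00-14:00. Ximena: free for 13:00-14:00.

Arjun, Ben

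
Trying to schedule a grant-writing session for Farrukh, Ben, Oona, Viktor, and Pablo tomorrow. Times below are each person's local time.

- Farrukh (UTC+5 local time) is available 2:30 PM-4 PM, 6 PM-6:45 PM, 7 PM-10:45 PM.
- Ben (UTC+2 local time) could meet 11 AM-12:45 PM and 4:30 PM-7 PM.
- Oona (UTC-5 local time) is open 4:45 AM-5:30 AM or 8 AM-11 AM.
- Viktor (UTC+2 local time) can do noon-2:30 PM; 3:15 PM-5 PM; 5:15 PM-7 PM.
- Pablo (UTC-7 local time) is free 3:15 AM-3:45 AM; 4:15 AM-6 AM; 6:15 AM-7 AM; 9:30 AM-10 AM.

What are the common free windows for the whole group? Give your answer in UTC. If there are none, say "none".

Farrukh in UTC: 09:30-11:00, 13:00-13:45, 14:00-17:45 (subtract 5h to convert from UTC+5).
Ben in UTC: 09:00-10:45, 14:30-17:00 (subtract 2h to convert from UTC+2).
Oona in UTC: 09:45-10:30, 13:00-16:00 (add 5h to convert from UTC-5).
Viktor in UTC: 10:00-12:30, 13:15-15:00, 15:15-17:00 (subtract 2h to convert from UTC+2).
Pablo in UTC: 10:15-10:45, 11:15-13:00, 13:15-14:00, 16:30-17:00 (add 7h to convert from UTC-7).
Farrukh ∩ Ben: 09:30-10:45, 14:30-17:00.
Farrukh ∩ Ben ∩ Oona: 09:45-10:30, 14:30-16:00.
Farrukh ∩ Ben ∩ Oona ∩ Viktor: 10:00-10:30, 14:30-15:00, 15:15-16:00.
Farrukh ∩ Ben ∩ Oona ∩ Viktor ∩ Pablo: 10:15-10:30.

10:15-10:30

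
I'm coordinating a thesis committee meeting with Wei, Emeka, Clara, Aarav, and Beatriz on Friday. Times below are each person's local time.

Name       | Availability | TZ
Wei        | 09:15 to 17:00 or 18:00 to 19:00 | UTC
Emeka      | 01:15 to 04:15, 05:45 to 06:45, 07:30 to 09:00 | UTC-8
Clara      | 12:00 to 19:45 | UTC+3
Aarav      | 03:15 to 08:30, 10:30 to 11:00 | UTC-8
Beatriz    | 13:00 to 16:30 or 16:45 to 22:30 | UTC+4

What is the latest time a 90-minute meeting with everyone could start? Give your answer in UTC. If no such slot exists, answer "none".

none

Wei in UTC: 09:15-17:00, 18:00-19:00.
Emeka in UTC: 09:15-12:15, 13:45-14:45, 15:30-17:00 (add 8h to convert from UTC-8).
Clara in UTC: 09:00-16:45 (subtract 3h to convert from UTC+3).
Aarav in UTC: 11:15-16:30, 18:30-19:00 (add 8h to convert from UTC-8).
Beatriz in UTC: 09:00-12:30, 12:45-18:30 (subtract 4h to convert from UTC+4).
Wei ∩ Emeka: 09:15-12:15, 13:45-14:45, 15:30-17:00.
Wei ∩ Emeka ∩ Clara: 09:15-12:15, 13:45-14:45, 15:30-16:45.
Wei ∩ Emeka ∩ Clara ∩ Aarav: 11:15-12:15, 13:45-14:45, 15:30-16:30.
Wei ∩ Emeka ∩ Clara ∩ Aarav ∩ Beatriz: 11:15-12:15, 13:45-14:45, 15:30-16:30.
Those are the intersection windows.
No common window is at least 90 minutes long.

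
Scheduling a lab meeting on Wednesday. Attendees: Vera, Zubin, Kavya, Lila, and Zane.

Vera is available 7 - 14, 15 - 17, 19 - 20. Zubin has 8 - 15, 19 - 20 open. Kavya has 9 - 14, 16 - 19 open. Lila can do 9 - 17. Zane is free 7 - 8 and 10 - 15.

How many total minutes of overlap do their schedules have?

240

Vera ∩ Zubin: 08:00-14:00, 19:00-20:00.
Vera ∩ Zubin ∩ Kavya: 09:00-14:00.
Vera ∩ Zubin ∩ Kavya ∩ Lila: 09:00-14:00.
Vera ∩ Zubin ∩ Kavya ∩ Lila ∩ Zane: 10:00-14:00.
That's a single block of 240 minutes.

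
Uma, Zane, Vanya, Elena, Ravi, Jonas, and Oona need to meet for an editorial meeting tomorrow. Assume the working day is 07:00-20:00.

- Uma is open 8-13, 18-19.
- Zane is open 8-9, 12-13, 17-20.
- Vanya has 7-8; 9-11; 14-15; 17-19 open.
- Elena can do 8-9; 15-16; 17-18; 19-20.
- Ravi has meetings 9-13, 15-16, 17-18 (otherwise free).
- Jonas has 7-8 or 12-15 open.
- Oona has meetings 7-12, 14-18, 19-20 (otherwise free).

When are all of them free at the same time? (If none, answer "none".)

none

Uma free: 08:00-13:00, 18:00-19:00.
Zane free: 08:00-09:00, 12:00-13:00, 17:00-20:00.
Vanya free: 07:00-08:00, 09:00-11:00, 14:00-15:00, 17:00-19:00.
Elena free: 08:00-09:00, 15:00-16:00, 17:00-18:00, 19:00-20:00.
Ravi free: 07:00-09:00, 13:00-15:00, 16:00-17:00, 18:00-20:00 (invert busy blocks within the working day).
Jonas free: 07:00-08:00, 12:00-15:00.
Oona free: 12:00-14:00, 18:00-19:00 (invert busy blocks within the working day).
Uma ∩ Zane: 08:00-09:00, 12:00-13:00, 18:00-19:00.
Uma ∩ Zane ∩ Vanya: 18:00-19:00.
Uma ∩ Zane ∩ Vanya ∩ Elena: ∅.
Uma ∩ Zane ∩ Vanya ∩ Elena ∩ Ravi: ∅.
Uma ∩ Zane ∩ Vanya ∩ Elena ∩ Ravi ∩ Jonas: ∅.
Uma ∩ Zane ∩ Vanya ∩ Elena ∩ Ravi ∩ Jonas ∩ Oona: ∅.
There is no time when everyone is free.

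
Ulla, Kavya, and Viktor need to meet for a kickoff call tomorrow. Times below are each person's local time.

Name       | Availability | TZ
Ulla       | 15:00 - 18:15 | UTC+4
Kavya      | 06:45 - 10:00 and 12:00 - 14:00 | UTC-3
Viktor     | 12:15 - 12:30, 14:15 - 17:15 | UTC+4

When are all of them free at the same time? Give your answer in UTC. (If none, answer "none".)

Ulla in UTC: 11:00-14:15 (subtract 4h to convert from UTC+4).
Kavya in UTC: 09:45-13:00, 15:00-17:00 (add 3h to convert from UTC-3).
Viktor in UTC: 08:15-08:30, 10:15-13:15 (subtract 4h to convert from UTC+4).
Ulla ∩ Kavya: 11:00-13:00.
Ulla ∩ Kavya ∩ Viktor: 11:00-13:00.

11:00-13:00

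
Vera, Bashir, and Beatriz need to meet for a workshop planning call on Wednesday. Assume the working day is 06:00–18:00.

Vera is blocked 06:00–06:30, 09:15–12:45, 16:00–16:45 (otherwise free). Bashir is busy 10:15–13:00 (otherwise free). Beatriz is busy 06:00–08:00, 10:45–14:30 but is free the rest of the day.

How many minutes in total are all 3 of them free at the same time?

Vera free: 06:30-09:15, 12:45-16:00, 16:45-18:00 (invert busy blocks within the working day).
Bashir free: 06:00-10:15, 13:00-18:00 (invert busy blocks within the working day).
Beatriz free: 08:00-10:45, 14:30-18:00 (invert busy blocks within the working day).
Vera ∩ Bashir: 06:30-09:15, 13:00-16:00, 16:45-18:00.
Vera ∩ Bashir ∩ Beatriz: 08:00-09:15, 14:30-16:00, 16:45-18:00.
So the common availability across everyone is 08:00-09:15, 14:30-16:00, 16:45-18:00.
Summing the common windows: 75 + 90 + 75 = 240 minutes.

240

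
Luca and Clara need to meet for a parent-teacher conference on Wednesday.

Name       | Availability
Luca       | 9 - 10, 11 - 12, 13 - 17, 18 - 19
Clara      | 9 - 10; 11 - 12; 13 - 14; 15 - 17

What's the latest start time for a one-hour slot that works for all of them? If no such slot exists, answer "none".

Luca ∩ Clara: 09:00-10:00, 11:00-12:00, 13:00-14:00, 15:00-17:00.
So the common availability across everyone is 09:00-10:00, 11:00-12:00, 13:00-14:00, 15:00-17:00.
The last common window of at least 60 minutes is 15:00-17:00; a 60-minute meeting can start as late as 16:00 and still end by 17:00.

16:00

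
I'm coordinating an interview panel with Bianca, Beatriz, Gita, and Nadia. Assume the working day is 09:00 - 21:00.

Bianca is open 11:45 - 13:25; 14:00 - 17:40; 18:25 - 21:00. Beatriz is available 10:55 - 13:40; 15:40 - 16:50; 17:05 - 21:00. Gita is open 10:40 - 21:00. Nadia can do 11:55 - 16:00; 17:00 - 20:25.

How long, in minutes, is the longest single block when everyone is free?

120

Bianca ∩ Beatriz: 11:45-13:25, 15:40-16:50, 17:05-17:40, 18:25-21:00.
Bianca ∩ Beatriz ∩ Gita: 11:45-13:25, 15:40-16:50, 17:05-17:40, 18:25-21:00.
Bianca ∩ Beatriz ∩ Gita ∩ Nadia: 11:55-13:25, 15:40-16:00, 17:05-17:40, 18:25-20:25.
Those are the intersection windows.
The longest is 18:25-20:25 at 120 minutes.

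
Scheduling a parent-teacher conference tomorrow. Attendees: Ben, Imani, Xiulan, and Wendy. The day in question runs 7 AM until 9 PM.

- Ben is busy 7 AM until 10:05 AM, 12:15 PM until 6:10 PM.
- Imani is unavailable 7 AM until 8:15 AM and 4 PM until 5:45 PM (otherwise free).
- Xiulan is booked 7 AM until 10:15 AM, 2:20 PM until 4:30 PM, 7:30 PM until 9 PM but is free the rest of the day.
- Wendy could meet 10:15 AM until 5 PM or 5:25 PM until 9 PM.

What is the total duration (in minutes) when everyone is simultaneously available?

Ben free: 10:05-12:15, 18:10-21:00 (invert busy blocks within the working day).
Imani free: 08:15-16:00, 17:45-21:00 (invert busy blocks within the working day).
Xiulan free: 10:15-14:20, 16:30-19:30 (invert busy blocks within the working day).
Wendy free: 10:15-17:00, 17:25-21:00.
Ben ∩ Imani: 10:05-12:15, 18:10-21:00.
Ben ∩ Imani ∩ Xiulan: 10:15-12:15, 18:10-19:30.
Ben ∩ Imani ∩ Xiulan ∩ Wendy: 10:15-12:15, 18:10-19:30.
Those are the intersection windows.
Summing the common windows: 120 + 80 = 200 minutes.

200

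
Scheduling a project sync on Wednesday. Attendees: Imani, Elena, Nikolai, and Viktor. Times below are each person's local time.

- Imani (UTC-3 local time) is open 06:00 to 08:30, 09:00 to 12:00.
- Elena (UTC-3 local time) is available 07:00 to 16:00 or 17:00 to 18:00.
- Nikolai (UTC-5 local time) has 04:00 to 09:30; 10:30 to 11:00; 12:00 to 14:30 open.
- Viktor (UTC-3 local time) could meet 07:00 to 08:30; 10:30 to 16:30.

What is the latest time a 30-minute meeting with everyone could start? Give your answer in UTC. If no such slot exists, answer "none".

Imani in UTC: 09:00-11:30, 12:00-15:00 (add 3h to convert from UTC-3).
Elena in UTC: 10:00-19:00, 20:00-21:00 (add 3h to convert from UTC-3).
Nikolai in UTC: 09:00-14:30, 15:30-16:00, 17:00-19:30 (add 5h to convert from UTC-5).
Viktor in UTC: 10:00-11:30, 13:30-19:30 (add 3h to convert from UTC-3).
Imani ∩ Elena: 10:00-11:30, 12:00-15:00.
Imani ∩ Elena ∩ Nikolai: 10:00-11:30, 12:00-14:30.
Imani ∩ Elena ∩ Nikolai ∩ Viktor: 10:00-11:30, 13:30-14:30.
The last common window of at least 30 minutes is 13:30-14:30; a 30-minute meeting can start as late as 14:00 and still end by 14:30.

14:00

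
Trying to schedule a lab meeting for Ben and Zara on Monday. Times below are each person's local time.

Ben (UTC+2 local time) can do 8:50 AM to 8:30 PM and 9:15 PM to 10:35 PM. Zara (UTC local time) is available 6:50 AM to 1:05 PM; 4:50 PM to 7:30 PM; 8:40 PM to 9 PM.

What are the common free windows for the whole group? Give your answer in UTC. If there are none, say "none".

06:50-13:05, 16:50-18:30, 19:15-19:30

Ben in UTC: 06:50-18:30, 19:15-20:35 (subtract 2h to convert from UTC+2).
Zara in UTC: 06:50-13:05, 16:50-19:30, 20:40-21:00.
Ben ∩ Zara: 06:50-13:05, 16:50-18:30, 19:15-19:30.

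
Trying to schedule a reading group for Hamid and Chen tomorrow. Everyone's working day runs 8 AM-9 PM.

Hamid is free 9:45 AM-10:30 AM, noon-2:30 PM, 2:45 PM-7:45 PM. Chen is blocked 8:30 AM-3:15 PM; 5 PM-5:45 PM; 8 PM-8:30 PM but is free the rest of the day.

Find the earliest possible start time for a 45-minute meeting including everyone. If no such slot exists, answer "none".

15:15

Hamid free: 09:45-10:30, 12:00-14:30, 14:45-19:45.
Chen free: 08:00-08:30, 15:15-17:00, 17:45-20:00, 20:30-21:00 (invert busy blocks within the working day).
Hamid ∩ Chen: 15:15-17:00, 17:45-19:45.
The first common window of at least 45 minutes is 15:15-17:00, so the earliest start is 15:15.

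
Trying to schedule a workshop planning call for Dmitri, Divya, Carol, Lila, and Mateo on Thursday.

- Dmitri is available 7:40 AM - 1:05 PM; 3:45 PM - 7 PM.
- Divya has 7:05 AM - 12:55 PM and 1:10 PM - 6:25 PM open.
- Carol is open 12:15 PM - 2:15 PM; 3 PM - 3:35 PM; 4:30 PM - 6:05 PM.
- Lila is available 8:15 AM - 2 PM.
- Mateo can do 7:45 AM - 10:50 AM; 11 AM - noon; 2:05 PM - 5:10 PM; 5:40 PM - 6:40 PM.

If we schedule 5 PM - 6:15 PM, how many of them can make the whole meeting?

2

Dmitri and Divya can make the full 17:00-18:15 slot — that's 2.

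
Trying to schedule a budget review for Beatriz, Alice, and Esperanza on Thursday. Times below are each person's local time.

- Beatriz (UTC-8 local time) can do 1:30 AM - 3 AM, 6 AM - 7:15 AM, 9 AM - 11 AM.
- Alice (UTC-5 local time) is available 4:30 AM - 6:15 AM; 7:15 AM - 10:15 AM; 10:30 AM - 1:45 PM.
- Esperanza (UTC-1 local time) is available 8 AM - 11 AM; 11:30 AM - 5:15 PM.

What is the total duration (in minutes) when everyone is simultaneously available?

Beatriz in UTC: 09:30-11:00, 14:00-15:15, 17:00-19:00 (add 8h to convert from UTC-8).
Alice in UTC: 09:30-11:15, 12:15-15:15, 15:30-18:45 (add 5h to convert from UTC-5).
Esperanza in UTC: 09:00-12:00, 12:30-18:15 (add 1h to convert from UTC-1).
Beatriz ∩ Alice: 09:30-11:00, 14:00-15:15, 17:00-18:45.
Beatriz ∩ Alice ∩ Esperanza: 09:30-11:00, 14:00-15:15, 17:00-18:15.
Those are the intersection windows.
Summing the common windows: 90 + 75 + 75 = 240 minutes.

240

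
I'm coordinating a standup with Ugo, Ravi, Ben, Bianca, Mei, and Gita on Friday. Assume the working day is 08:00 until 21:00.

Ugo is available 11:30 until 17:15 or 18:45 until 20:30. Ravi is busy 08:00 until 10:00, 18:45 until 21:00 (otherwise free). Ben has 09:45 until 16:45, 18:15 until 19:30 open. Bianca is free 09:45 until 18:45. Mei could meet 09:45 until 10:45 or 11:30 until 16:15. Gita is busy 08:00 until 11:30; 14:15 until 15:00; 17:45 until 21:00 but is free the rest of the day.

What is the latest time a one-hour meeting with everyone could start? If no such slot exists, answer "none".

Ugo free: 11:30-17:15, 18:45-20:30.
Ravi free: 10:00-18:45 (invert busy blocks within the working day).
Ben free: 09:45-16:45, 18:15-19:30.
Bianca free: 09:45-18:45.
Mei free: 09:45-10:45, 11:30-16:15.
Gita free: 11:30-14:15, 15:00-17:45 (invert busy blocks within the working day).
Ugo ∩ Ravi: 11:30-17:15.
Ugo ∩ Ravi ∩ Ben: 11:30-16:45.
Ugo ∩ Ravi ∩ Ben ∩ Bianca: 11:30-16:45.
Ugo ∩ Ravi ∩ Ben ∩ Bianca ∩ Mei: 11:30-16:15.
Ugo ∩ Ravi ∩ Ben ∩ Bianca ∩ Mei ∩ Gita: 11:30-14:15, 15:00-16:15.
The last common window of at least 60 minutes is 15:00-16:15; a 60-minute meeting can start as late as 15:15 and still end by 16:15.

15:15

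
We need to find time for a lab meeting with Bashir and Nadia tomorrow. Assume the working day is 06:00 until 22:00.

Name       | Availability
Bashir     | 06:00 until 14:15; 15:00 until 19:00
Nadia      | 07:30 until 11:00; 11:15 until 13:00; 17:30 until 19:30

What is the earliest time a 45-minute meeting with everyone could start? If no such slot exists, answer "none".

Bashir ∩ Nadia: 07:30-11:00, 11:15-13:00, 17:30-19:00.
The first common window of at least 45 minutes is 07:30-11:00, so the earliest start is 07:30.

07:30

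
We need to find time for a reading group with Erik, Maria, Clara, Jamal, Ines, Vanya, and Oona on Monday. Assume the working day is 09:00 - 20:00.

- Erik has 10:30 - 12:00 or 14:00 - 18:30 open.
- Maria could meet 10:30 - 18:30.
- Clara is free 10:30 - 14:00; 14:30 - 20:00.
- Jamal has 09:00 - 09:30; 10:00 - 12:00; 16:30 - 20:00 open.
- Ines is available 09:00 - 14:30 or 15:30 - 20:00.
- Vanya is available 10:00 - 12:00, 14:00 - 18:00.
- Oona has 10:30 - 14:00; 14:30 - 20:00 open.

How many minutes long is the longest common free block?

Erik ∩ Maria: 10:30-12:00, 14:00-18:30.
Erik ∩ Maria ∩ Clara: 10:30-12:00, 14:30-18:30.
Erik ∩ Maria ∩ Clara ∩ Jamal: 10:30-12:00, 16:30-18:30.
Erik ∩ Maria ∩ Clara ∩ Jamal ∩ Ines: 10:30-12:00, 16:30-18:30.
Erik ∩ Maria ∩ Clara ∩ Jamal ∩ Ines ∩ Vanya: 10:30-12:00, 16:30-18:00.
Erik ∩ Maria ∩ Clara ∩ Jamal ∩ Ines ∩ Vanya ∩ Oona: 10:30-12:00, 16:30-18:00.
The longest is 10:30-12:00 at 90 minutes.

90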